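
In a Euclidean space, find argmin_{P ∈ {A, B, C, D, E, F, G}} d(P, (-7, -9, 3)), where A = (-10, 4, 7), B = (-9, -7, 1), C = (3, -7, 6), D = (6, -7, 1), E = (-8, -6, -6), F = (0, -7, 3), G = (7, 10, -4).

Distances: d(A) ≈ 13.9284, d(B) ≈ 3.4641, d(C) ≈ 10.6301, d(D) ≈ 13.3041, d(E) ≈ 9.5394, d(F) ≈ 7.2801, d(G) ≈ 24.6171. Nearest: B = (-9, -7, 1) with distance 3.4641.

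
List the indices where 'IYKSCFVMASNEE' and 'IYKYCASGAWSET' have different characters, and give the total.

Differing positions: 4, 6, 7, 8, 10, 11, 13. Hamming distance = 7.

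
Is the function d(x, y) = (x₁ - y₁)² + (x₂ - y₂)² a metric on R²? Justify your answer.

No. The squared Euclidean distance fails the triangle inequality. Counterexample: x = (0, 0), y = (2, 3), z = (4, 6). d(x,z) = 4² + 6² = 52, but d(x,y) + d(y,z) = (2² + 3²) + (2² + 3²) = 13 + 13 = 26. Since 52 > 26, the triangle inequality is violated. (Note: √d, the ordinary Euclidean distance, IS a metric.)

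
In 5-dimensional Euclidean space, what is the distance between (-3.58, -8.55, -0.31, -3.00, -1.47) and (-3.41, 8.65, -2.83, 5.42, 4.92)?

√(Σ(x_i - y_i)²) = √((-3.58 - (-3.41))² + (-8.55 - 8.65)² + (-0.31 - (-2.83))² + (-3 - 5.42)² + (-1.47 - 4.92)²)
= √((-0.17)² + (-17.2)² + 2.52² + (-8.42)² + (-6.39)²) = √(0.0289 + 295.84 + 6.3504 + 70.8964 + 40.8321) = √413.9478 ≈ 20.3457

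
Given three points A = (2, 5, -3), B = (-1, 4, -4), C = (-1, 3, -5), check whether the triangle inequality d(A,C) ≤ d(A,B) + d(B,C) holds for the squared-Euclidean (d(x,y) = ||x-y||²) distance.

d(A,B) = 3² + 1² + 1² = 11, d(B,C) = 0² + 1² + 1² = 2, d(A,C) = 3² + 2² + 2² = 17.
d(A,C) = 17 > 11 + 2 = 13. Triangle inequality is VIOLATED. (Squared-Euclidean is not a metric — this is a counterexample.)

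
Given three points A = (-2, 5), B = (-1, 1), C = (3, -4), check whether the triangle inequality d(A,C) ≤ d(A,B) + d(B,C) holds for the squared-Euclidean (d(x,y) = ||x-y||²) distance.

d(A,B) = 1² + 4² = 17, d(B,C) = 4² + 5² = 41, d(A,C) = 5² + 9² = 106.
d(A,C) = 106 > 17 + 41 = 58. Triangle inequality is VIOLATED. (Squared-Euclidean is not a metric — this is a counterexample.)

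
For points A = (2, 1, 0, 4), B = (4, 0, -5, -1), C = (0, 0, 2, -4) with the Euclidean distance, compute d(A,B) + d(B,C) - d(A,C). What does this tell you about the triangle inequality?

d(A,B) = √(2² + 1² + 5² + 5²) = √55 ≈ 7.4162, d(B,C) = √(4² + 0² + 7² + 3²) = √74 ≈ 8.6023, d(A,C) = √(2² + 1² + 2² + 8²) = √73 ≈ 8.544.
d(A,B) + d(B,C) - d(A,C) = 7.4162 + 8.6023 - 8.544 = 16.0185 - 8.544 = 7.4745 (to 4 decimal places). This is ≥ 0, so the triangle inequality holds for these points.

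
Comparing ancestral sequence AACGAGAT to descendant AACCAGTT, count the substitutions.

Differing positions: 4, 7. Hamming distance = 2.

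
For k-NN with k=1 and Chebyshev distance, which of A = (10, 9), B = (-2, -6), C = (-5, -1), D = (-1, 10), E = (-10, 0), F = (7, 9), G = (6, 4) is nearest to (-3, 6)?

Distances: d(A) = 13, d(B) = 12, d(C) = 7, d(D) = 4, d(E) = 7, d(F) = 10, d(G) = 9. Nearest: D = (-1, 10) with distance 4.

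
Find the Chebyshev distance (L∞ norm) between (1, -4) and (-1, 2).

max(|x_i - y_i|) = max(|1 - (-1)|, |-4 - 2|) = max(2, 6) = 6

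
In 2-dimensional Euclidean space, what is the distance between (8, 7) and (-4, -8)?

√(Σ(x_i - y_i)²) = √((8 - (-4))² + (7 - (-8))²)
= √(12² + 15²) = √(144 + 225) = √369 ≈ 19.2094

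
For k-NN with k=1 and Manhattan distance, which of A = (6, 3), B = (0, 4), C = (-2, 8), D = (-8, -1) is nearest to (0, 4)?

Distances: d(A) = 7, d(B) = 0, d(C) = 6, d(D) = 13. Nearest: B = (0, 4) with distance 0.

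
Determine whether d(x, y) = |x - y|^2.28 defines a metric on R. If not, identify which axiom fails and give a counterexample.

No. d(x,y) = |x-y|^2.28 fails the triangle inequality since p = 2.28 > 1. Counterexample: x = -4, y = 7, z = 11. d(x,z) = |-4 - 11|^2.28 = 15^2.28 ≈ 480.2729, but d(x,y) + d(y,z) = 11^2.28 + 4^2.28 ≈ 236.7965 + 23.5883 = 260.3848. Since 480.2729 > 260.3848, the triangle inequality is violated.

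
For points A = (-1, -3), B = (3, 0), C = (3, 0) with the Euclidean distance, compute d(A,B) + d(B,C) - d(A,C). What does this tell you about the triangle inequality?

d(A,B) = √(4² + 3²) = √25 = 5, d(B,C) = √(0² + 0²) = √0 = 0, d(A,C) = √(4² + 3²) = √25 = 5.
d(A,B) + d(B,C) - d(A,C) = 5 + 0 - 5 = 5 - 5 = 0. This is ≥ 0, so the triangle inequality holds for these points.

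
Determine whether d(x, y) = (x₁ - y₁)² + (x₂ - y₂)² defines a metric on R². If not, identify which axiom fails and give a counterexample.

No. The squared Euclidean distance fails the triangle inequality. Counterexample: x = (0, 0), y = (2, 1), z = (4, 2). d(x,z) = 4² + 2² = 20, but d(x,y) + d(y,z) = (2² + 1²) + (2² + 1²) = 5 + 5 = 10. Since 20 > 10, the triangle inequality is violated. (Note: √d, the ordinary Euclidean distance, IS a metric.)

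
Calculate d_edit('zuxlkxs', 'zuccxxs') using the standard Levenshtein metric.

Let D[i][j] be the edit distance between the first i characters of 'zuxlkxs' and the first j characters of 'zuccxxs', with D[i][0] = i, D[0][j] = j, and D[i][j] = D[i-1][j-1] if the characters match, else 1 + min(D[i-1][j], D[i][j-1], D[i-1][j-1]). Filling the table (rows: prefixes of 'zuxlkxs', columns: prefixes of 'zuccxxs'):
     ε  z  u  c  c  x  x  s
  ε  0  1  2  3  4  5  6  7
  z  1  0  1  2  3  4  5  6
  u  2  1  0  1  2  3  4  5
  x  3  2  1  1  2  2  3  4
  l  4  3  2  2  2  3  3  4
  k  5  4  3  3  3  3  4  4
  x  6  5  4  4  4  3  3  4
  s  7  6  5  5  5  4  4  3
The bottom-right entry gives D[7][7] = 3, so no sequence of fewer than 3 edits works. Backtracking through the table gives one optimal edit sequence (3 edits):
  zuxlkxs → zuclkxs (sub x→c @3)
  zuclkxs → zucckxs (sub l→c @4)
  zucckxs → zuccxxs (sub k→x @5)
Edit distance = 3.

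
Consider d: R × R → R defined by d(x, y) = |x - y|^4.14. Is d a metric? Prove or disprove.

No. d(x,y) = |x-y|^4.14 fails the triangle inequality since p = 4.14 > 1. Counterexample: x = 0, y = 2, z = 8. d(x,z) = |0 - 8|^4.14 = 8^4.14 ≈ 5480.1513, but d(x,y) + d(y,z) = 2^4.14 + 6^4.14 ≈ 17.6305 + 1665.5059 = 1683.1364. Since 5480.1513 > 1683.1364, the triangle inequality is violated.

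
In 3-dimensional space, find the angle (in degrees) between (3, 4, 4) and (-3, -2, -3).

With u = (3, 4, 4), v = (-3, -2, -3):
u·v = 3·(-3) + 4·(-2) + 4·(-3) = (-9) + (-8) + (-12) = -29.
|u| = √(3² + 4² + 4²) = √41, |v| = √((-3)² + (-2)² + (-3)²) = √22, so |u||v| = √(41·22) = √902.
cos θ = (u·v)/(|u||v|) = -29/√902 ≈ -0.965594
θ = arccos(-0.965594) ≈ 164.93°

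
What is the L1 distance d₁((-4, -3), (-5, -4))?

Σ|x_i - y_i| = |-4 - (-5)| + |-3 - (-4)| = 1 + 1 = 2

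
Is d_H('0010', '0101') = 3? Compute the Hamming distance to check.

Differing positions: 2, 3, 4. Hamming distance = 3, so the claim is true.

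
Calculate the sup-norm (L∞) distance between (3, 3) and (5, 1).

max(|x_i - y_i|) = max(|3 - 5|, |3 - 1|) = max(2, 2) = 2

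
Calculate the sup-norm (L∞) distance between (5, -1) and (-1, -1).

max(|x_i - y_i|) = max(|5 - (-1)|, |-1 - (-1)|) = max(6, 0) = 6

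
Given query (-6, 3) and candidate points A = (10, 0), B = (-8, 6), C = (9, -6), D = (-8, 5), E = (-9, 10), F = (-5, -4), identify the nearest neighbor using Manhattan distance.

Distances: d(A) = 19, d(B) = 5, d(C) = 24, d(D) = 4, d(E) = 10, d(F) = 8. Nearest: D = (-8, 5) with distance 4.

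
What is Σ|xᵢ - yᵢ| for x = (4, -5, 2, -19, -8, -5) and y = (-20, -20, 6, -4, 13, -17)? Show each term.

Σ|x_i - y_i| = |4 - (-20)| + |-5 - (-20)| + |2 - 6| + |-19 - (-4)| + |-8 - 13| + |-5 - (-17)| = 24 + 15 + 4 + 15 + 21 + 12 = 91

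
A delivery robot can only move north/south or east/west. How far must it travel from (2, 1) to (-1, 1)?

Σ|x_i - y_i| = |2 - (-1)| + |1 - 1| = 3 + 0 = 3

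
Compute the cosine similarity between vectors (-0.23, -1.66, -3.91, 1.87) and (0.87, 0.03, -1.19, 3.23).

With u = (-0.23, -1.66, -3.91, 1.87), v = (0.87, 0.03, -1.19, 3.23):
u·v = (-0.23)·0.87 + (-1.66)·0.03 + (-3.91)·(-1.19) + 1.87·3.23 = (-0.2001) + (-0.0498) + 4.6529 + 6.0401 = 10.4431.
|u| = √((-0.23)² + (-1.66)² + (-3.91)² + 1.87²) = √(0.0529 + 2.7556 + 15.2881 + 3.4969) = √21.5935, |v| = √(0.87² + 0.03² + (-1.19)² + 3.23²) = √(0.7569 + 0.0009 + 1.4161 + 10.4329) = √12.6068.
cos θ = (u·v)/(|u||v|) = 10.4431/(√21.5935·√12.6068) ≈ 0.6329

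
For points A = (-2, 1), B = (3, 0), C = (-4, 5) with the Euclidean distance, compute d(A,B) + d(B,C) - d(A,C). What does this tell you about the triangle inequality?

d(A,B) = √(5² + 1²) = √26 ≈ 5.099, d(B,C) = √(7² + 5²) = √74 ≈ 8.6023, d(A,C) = √(2² + 4²) = √20 ≈ 4.4721.
d(A,B) + d(B,C) - d(A,C) = 5.099 + 8.6023 - 4.4721 = 13.7013 - 4.4721 = 9.2292 (to 4 decimal places). This is ≥ 0, so the triangle inequality holds for these points.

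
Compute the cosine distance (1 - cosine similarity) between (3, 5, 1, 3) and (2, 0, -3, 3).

With u = (3, 5, 1, 3), v = (2, 0, -3, 3):
u·v = 3·2 + 5·0 + 1·(-3) + 3·3 = 6 + 0 + (-3) + 9 = 12.
|u| = √(3² + 5² + 1² + 3²) = √44, |v| = √(2² + 0² + (-3)² + 3²) = √22, so |u||v| = √(44·22) = √968.
cos θ = (u·v)/(|u||v|) = 12/√968 ≈ 0.3857
Cosine distance = 1 - cos θ ≈ 1 - 0.3857 = 0.6143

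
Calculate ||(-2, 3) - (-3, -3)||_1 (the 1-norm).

Σ|x_i - y_i| = |-2 - (-3)| + |3 - (-3)| = 1 + 6 = 7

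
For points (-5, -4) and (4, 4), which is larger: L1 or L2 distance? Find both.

L1 = |-5 - 4| + |-4 - 4| = 9 + 8 = 17
L2 = √(9² + 8²) = √145 ≈ 12.0416
L1 ≥ L2 always (equality iff movement is along one axis); L1 > L2 here.
Ratio L1/L2 = 17/√145 ≈ 1.4118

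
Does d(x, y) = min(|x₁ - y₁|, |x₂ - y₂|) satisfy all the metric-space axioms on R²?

No. d fails identity of indiscernibles: take x = (-3, 0) and y = (-3, 7). Then d(x,y) = min(|-3 - (-3)|, |0 - 7|) = min(0, 7) = 0, yet x ≠ y.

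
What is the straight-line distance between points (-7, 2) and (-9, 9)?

√(Σ(x_i - y_i)²) = √((-7 - (-9))² + (2 - 9)²)
= √(2² + (-7)²) = √(4 + 49) = √53 ≈ 7.2801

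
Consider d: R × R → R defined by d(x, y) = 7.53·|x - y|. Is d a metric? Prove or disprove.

Yes. Since |x - y| is a metric on R and 7.53 > 0, the positive scalar multiple 7.53·|x - y| is also a metric: scaling by a positive constant preserves non-negativity, identity (d=0 ⟺ |x-y|=0 ⟺ x=y), symmetry, and the triangle inequality.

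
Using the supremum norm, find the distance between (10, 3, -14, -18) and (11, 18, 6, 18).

max(|x_i - y_i|) = max(|10 - 11|, |3 - 18|, |-14 - 6|, |-18 - 18|) = max(1, 15, 20, 36) = 36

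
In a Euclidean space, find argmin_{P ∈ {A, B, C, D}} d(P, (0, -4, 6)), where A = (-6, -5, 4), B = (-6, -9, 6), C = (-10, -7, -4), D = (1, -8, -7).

Distances: d(A) ≈ 6.4031, d(B) ≈ 7.8102, d(C) ≈ 14.4568, d(D) ≈ 13.6382. Nearest: A = (-6, -5, 4) with distance 6.4031.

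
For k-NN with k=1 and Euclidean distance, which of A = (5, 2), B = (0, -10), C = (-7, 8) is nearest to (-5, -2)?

Distances: d(A) ≈ 10.7703, d(B) ≈ 9.434, d(C) ≈ 10.198. Nearest: B = (0, -10) with distance 9.434.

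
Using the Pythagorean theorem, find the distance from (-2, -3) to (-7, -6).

√(Σ(x_i - y_i)²) = √((-2 - (-7))² + (-3 - (-6))²)
= √(5² + 3²) = √(25 + 9) = √34 ≈ 5.831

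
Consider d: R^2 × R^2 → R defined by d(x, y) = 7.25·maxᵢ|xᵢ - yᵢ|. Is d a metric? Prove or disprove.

Yes. The L∞ (Chebyshev) norm induces a metric on R^2, and multiplying a metric by a positive constant 7.25 > 0 preserves all four axioms: non-negativity (7.25·||x-y|| ≥ 0), identity (7.25·||x-y|| = 0 ⟺ ||x-y|| = 0 ⟺ x = y), symmetry (||x-y|| = ||y-x||), and the triangle inequality (7.25·||x-z|| ≤ 7.25·||x-y|| + 7.25·||y-z||). So d is a metric.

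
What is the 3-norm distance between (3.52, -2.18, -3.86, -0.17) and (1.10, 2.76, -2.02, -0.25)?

(Σ|x_i - y_i|^3)^(1/3) = (|3.52 - 1.1|^3 + |-2.18 - 2.76|^3 + |-3.86 - (-2.02)|^3 + |-0.17 - (-0.25)|^3)^(1/3)
= (2.42^3 + 4.94^3 + 1.84^3 + 0.08^3)^(1/3) ≈ (14.1725 + 120.5538 + 6.2295 + 0.0005)^(1/3) = (140.9563)^(1/3) ≈ 5.2043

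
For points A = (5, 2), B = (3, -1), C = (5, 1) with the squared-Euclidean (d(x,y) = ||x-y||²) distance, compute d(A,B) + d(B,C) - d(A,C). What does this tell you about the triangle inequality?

d(A,B) = 2² + 3² = 13, d(B,C) = 2² + 2² = 8, d(A,C) = 0² + 1² = 1.
d(A,B) + d(B,C) - d(A,C) = 13 + 8 - 1 = 21 - 1 = 20. This is ≥ 0, so the triangle inequality holds for these points.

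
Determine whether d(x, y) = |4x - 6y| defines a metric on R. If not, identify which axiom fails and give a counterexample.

No. d fails symmetry: d(1, 9) = |4·1 - 6·9| = |-50| = 50, but d(9, 1) = |4·9 - 6·1| = |30| = 30. Since 50 ≠ 30, d(x,y) ≠ d(y,x) in general.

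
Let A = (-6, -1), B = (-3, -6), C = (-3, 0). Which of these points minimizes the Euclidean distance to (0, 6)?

Distances: d(A) ≈ 9.2195, d(B) ≈ 12.3693, d(C) ≈ 6.7082. Nearest: C = (-3, 0) with distance 6.7082.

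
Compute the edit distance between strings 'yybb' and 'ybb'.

Let D[i][j] be the edit distance between the first i characters of 'yybb' and the first j characters of 'ybb', with D[i][0] = i, D[0][j] = j, and D[i][j] = D[i-1][j-1] if the characters match, else 1 + min(D[i-1][j], D[i][j-1], D[i-1][j-1]). Filling the table (rows: prefixes of 'yybb', columns: prefixes of 'ybb'):
     ε  y  b  b
  ε  0  1  2  3
  y  1  0  1  2
  y  2  1  1  2
  b  3  2  1  1
  b  4  3  2  1
The bottom-right entry gives D[4][3] = 1, so no sequence of fewer than 1 edit works. Backtracking through the table gives one optimal edit sequence (1 edit):
  yybb → ybb (del y @1)
Edit distance = 1.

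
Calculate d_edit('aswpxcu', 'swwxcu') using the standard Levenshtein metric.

Let D[i][j] be the edit distance between the first i characters of 'aswpxcu' and the first j characters of 'swwxcu', with D[i][0] = i, D[0][j] = j, and D[i][j] = D[i-1][j-1] if the characters match, else 1 + min(D[i-1][j], D[i][j-1], D[i-1][j-1]). Filling the table (rows: prefixes of 'aswpxcu', columns: prefixes of 'swwxcu'):
     ε  s  w  w  x  c  u
  ε  0  1  2  3  4  5  6
  a  1  1  2  3  4  5  6
  s  2  1  2  3  4  5  6
  w  3  2  1  2  3  4  5
  p  4  3  2  2  3  4  5
  x  5  4  3  3  2  3  4
  c  6  5  4  4  3  2  3
  u  7  6  5  5  4  3  2
The bottom-right entry gives D[7][6] = 2, so no sequence of fewer than 2 edits works. Backtracking through the table gives one optimal edit sequence (2 edits):
  aswpxcu → swpxcu (del a @1)
  swpxcu → swwxcu (sub p→w @3)
Edit distance = 2.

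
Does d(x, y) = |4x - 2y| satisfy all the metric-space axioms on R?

No. d fails symmetry: d(5, 6) = |4·5 - 2·6| = |8| = 8, but d(6, 5) = |4·6 - 2·5| = |14| = 14. Since 8 ≠ 14, d(x,y) ≠ d(y,x) in general.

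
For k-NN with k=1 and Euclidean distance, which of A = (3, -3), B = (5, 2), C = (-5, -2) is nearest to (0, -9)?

Distances: d(A) ≈ 6.7082, d(B) ≈ 12.083, d(C) ≈ 8.6023. Nearest: A = (3, -3) with distance 6.7082.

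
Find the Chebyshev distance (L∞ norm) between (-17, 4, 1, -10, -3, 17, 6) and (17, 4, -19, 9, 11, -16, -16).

max(|x_i - y_i|) = max(|-17 - 17|, |4 - 4|, |1 - (-19)|, |-10 - 9|, |-3 - 11|, |17 - (-16)|, |6 - (-16)|) = max(34, 0, 20, 19, 14, 33, 22) = 34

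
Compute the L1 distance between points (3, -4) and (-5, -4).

Σ|x_i - y_i| = |3 - (-5)| + |-4 - (-4)| = 8 + 0 = 8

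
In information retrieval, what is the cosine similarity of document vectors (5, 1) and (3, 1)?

With u = (5, 1), v = (3, 1):
u·v = 5·3 + 1·1 = 15 + 1 = 16.
|u| = √(5² + 1²) = √26, |v| = √(3² + 1²) = √10, so |u||v| = √(26·10) = √260.
cos θ = (u·v)/(|u||v|) = 16/√260 ≈ 0.9923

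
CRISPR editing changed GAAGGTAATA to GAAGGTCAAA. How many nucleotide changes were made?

Differing positions: 7, 9. Hamming distance = 2.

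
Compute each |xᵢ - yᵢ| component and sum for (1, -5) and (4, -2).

Σ|x_i - y_i| = |1 - 4| + |-5 - (-2)| = 3 + 3 = 6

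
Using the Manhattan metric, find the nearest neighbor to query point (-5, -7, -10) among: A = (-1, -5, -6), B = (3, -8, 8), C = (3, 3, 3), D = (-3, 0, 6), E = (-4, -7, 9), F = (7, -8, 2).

Distances: d(A) = 10, d(B) = 27, d(C) = 31, d(D) = 25, d(E) = 20, d(F) = 25. Nearest: A = (-1, -5, -6) with distance 10.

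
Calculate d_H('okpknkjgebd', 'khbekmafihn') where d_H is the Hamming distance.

Differing positions: 1, 2, 3, 4, 5, 6, 7, 8, 9, 10, 11. Hamming distance = 11.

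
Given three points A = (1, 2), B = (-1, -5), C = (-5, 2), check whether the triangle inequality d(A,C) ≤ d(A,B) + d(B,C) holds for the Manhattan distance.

d(A,B) = 2 + 7 = 9, d(B,C) = 4 + 7 = 11, d(A,C) = 6 + 0 = 6.
d(A,C) = 6 ≤ 9 + 11 = 20. Triangle inequality is satisfied.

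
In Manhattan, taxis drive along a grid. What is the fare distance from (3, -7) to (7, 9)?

Σ|x_i - y_i| = |3 - 7| + |-7 - 9| = 4 + 16 = 20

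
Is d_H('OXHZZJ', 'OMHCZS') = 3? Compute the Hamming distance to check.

Differing positions: 2, 4, 6. Hamming distance = 3, so the claim is true.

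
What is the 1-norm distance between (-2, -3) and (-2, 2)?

Σ|x_i - y_i| = |-2 - (-2)| + |-3 - 2| = 0 + 5 = 5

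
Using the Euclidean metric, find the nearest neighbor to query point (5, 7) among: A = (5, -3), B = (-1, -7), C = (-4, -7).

Distances: d(A) = 10, d(B) ≈ 15.2315, d(C) ≈ 16.6433. Nearest: A = (5, -3) with distance 10.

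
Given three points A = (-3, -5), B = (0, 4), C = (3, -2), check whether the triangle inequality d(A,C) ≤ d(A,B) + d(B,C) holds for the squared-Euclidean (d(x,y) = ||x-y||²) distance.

d(A,B) = 3² + 9² = 90, d(B,C) = 3² + 6² = 45, d(A,C) = 6² + 3² = 45.
d(A,C) = 45 ≤ 90 + 45 = 135. Triangle inequality is satisfied.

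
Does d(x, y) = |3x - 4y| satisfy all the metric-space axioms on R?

No. d fails symmetry: d(6, 1) = |3·6 - 4·1| = |14| = 14, but d(1, 6) = |3·1 - 4·6| = |-21| = 21. Since 14 ≠ 21, d(x,y) ≠ d(y,x) in general.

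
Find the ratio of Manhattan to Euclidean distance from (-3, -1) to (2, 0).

L1 = |-3 - 2| + |-1 - 0| = 5 + 1 = 6
L2 = √(5² + 1²) = √26 ≈ 5.099
L1 ≥ L2 always (equality iff movement is along one axis); L1 > L2 here.
Ratio L1/L2 = 6/√26 ≈ 1.1767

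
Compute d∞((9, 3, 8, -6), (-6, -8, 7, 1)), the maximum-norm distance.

max(|x_i - y_i|) = max(|9 - (-6)|, |3 - (-8)|, |8 - 7|, |-6 - 1|) = max(15, 11, 1, 7) = 15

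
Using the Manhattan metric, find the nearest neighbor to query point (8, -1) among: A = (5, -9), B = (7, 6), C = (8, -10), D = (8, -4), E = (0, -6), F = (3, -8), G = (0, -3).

Distances: d(A) = 11, d(B) = 8, d(C) = 9, d(D) = 3, d(E) = 13, d(F) = 12, d(G) = 10. Nearest: D = (8, -4) with distance 3.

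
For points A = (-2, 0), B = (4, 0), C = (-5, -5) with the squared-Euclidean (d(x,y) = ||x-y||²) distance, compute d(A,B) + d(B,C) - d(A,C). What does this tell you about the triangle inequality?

d(A,B) = 6² + 0² = 36, d(B,C) = 9² + 5² = 106, d(A,C) = 3² + 5² = 34.
d(A,B) + d(B,C) - d(A,C) = 36 + 106 - 34 = 142 - 34 = 108. This is ≥ 0, so the triangle inequality holds for these points.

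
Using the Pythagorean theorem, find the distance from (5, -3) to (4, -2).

√(Σ(x_i - y_i)²) = √((5 - 4)² + (-3 - (-2))²)
= √(1² + (-1)²) = √(1 + 1) = √2 ≈ 1.4142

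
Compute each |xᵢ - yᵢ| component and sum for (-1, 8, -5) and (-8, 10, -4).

Σ|x_i - y_i| = |-1 - (-8)| + |8 - 10| + |-5 - (-4)| = 7 + 2 + 1 = 10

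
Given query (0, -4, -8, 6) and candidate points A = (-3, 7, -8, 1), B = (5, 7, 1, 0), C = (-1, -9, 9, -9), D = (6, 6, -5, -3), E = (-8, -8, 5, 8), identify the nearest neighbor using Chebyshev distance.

Distances: d(A) = 11, d(B) = 11, d(C) = 17, d(D) = 10, d(E) = 13. Nearest: D = (6, 6, -5, -3) with distance 10.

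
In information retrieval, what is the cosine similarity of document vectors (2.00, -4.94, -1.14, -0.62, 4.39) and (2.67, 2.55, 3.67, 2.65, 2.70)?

With u = (2.00, -4.94, -1.14, -0.62, 4.39), v = (2.67, 2.55, 3.67, 2.65, 2.70):
u·v = 2·2.67 + (-4.94)·2.55 + (-1.14)·3.67 + (-0.62)·2.65 + 4.39·2.7 = 5.34 + (-12.597) + (-4.1838) + (-1.643) + 11.853 = -1.2308.
|u| = √(2² + (-4.94)² + (-1.14)² + (-0.62)² + 4.39²) = √(4 + 24.4036 + 1.2996 + 0.3844 + 19.2721) = √49.3597, |v| = √(2.67² + 2.55² + 3.67² + 2.65² + 2.7²) = √(7.1289 + 6.5025 + 13.4689 + 7.0225 + 7.29) = √41.4128.
cos θ = (u·v)/(|u||v|) = -1.2308/(√49.3597·√41.4128) ≈ -0.0272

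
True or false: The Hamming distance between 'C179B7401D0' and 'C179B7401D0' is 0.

Differing positions: none. Hamming distance = 0, so the claim is true.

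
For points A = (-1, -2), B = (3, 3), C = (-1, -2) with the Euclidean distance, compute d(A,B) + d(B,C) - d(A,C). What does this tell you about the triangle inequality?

d(A,B) = √(4² + 5²) = √41 ≈ 6.4031, d(B,C) = √(4² + 5²) = √41 ≈ 6.4031, d(A,C) = √(0² + 0²) = √0 = 0.
d(A,B) + d(B,C) - d(A,C) = 6.4031 + 6.4031 - 0 = 12.8062 - 0 = 12.8062 (to 4 decimal places). This is ≥ 0, so the triangle inequality holds for these points.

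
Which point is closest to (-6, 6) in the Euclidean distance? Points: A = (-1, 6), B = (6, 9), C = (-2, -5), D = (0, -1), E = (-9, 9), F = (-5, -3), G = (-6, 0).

Distances: d(A) = 5, d(B) ≈ 12.3693, d(C) ≈ 11.7047, d(D) ≈ 9.2195, d(E) ≈ 4.2426, d(F) ≈ 9.0554, d(G) = 6. Nearest: E = (-9, 9) with distance 4.2426.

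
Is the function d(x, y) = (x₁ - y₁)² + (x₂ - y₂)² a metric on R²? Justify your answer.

No. The squared Euclidean distance fails the triangle inequality. Counterexample: x = (0, 0), y = (2, 4), z = (4, 8). d(x,z) = 4² + 8² = 80, but d(x,y) + d(y,z) = (2² + 4²) + (2² + 4²) = 20 + 20 = 40. Since 80 > 40, the triangle inequality is violated. (Note: √d, the ordinary Euclidean distance, IS a metric.)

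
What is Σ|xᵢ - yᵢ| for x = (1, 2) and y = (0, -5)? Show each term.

Σ|x_i - y_i| = |1 - 0| + |2 - (-5)| = 1 + 7 = 8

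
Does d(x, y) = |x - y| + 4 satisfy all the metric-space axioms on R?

No. d fails identity of indiscernibles (specifically d(x,x) = 0): d(-6, -6) = |-6 - (-6)| + 4 = 0 + 4 = 4 ≠ 0.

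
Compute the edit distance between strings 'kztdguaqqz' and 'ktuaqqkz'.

Let D[i][j] be the edit distance between the first i characters of 'kztdguaqqz' and the first j characters of 'ktuaqqkz', with D[i][0] = i, D[0][j] = j, and D[i][j] = D[i-1][j-1] if the characters match, else 1 + min(D[i-1][j], D[i][j-1], D[i-1][j-1]). Filling the table (rows: prefixes of 'kztdguaqqz', columns: prefixes of 'ktuaqqkz'):
     ε  k  t  u  a  q  q  k  z
  ε  0  1  2  3  4  5  6  7  8
  k  1  0  1  2  3  4  5  6  7
  z  2  1  1  2  3  4  5  6  6
  t  3  2  1  2  3  4  5  6  7
  d  4  3  2  2  3  4  5  6  7
  g  5  4  3  3  3  4  5  6  7
  u  6  5  4  3  4  4  5  6  7
  a  7  6  5  4  3  4  5  6  7
  q  8  7  6  5  4  3  4  5  6
  q  9  8  7  6  5  4  3  4  5
  z 10  9  8  7  6  5  4  4  4
The bottom-right entry gives D[10][8] = 4, so no sequence of fewer than 4 edits works. Backtracking through the table gives one optimal edit sequence (4 edits):
  kztdguaqqz → ktdguaqqz (del z @2)
  ktdguaqqz → ktguaqqz (del d @3)
  ktguaqqz → ktuaqqz (del g @3)
  ktuaqqz → ktuaqqkz (ins k @7)
Edit distance = 4.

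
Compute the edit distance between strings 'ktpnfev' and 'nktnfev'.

Let D[i][j] be the edit distance between the first i characters of 'ktpnfev' and the first j characters of 'nktnfev', with D[i][0] = i, D[0][j] = j, and D[i][j] = D[i-1][j-1] if the characters match, else 1 + min(D[i-1][j], D[i][j-1], D[i-1][j-1]). Filling the table (rows: prefixes of 'ktpnfev', columns: prefixes of 'nktnfev'):
     ε  n  k  t  n  f  e  v
  ε  0  1  2  3  4  5  6  7
  k  1  1  1  2  3  4  5  6
  t  2  2  2  1  2  3  4  5
  p  3  3  3  2  2  3  4  5
  n  4  3  4  3  2  3  4  5
  f  5  4  4  4  3  2  3  4
  e  6  5  5  5  4  3  2  3
  v  7  6  6  6  5  4  3  2
The bottom-right entry gives D[7][7] = 2, so no sequence of fewer than 2 edits works. Backtracking through the table gives one optimal edit sequence (2 edits):
  ktpnfev → nktpnfev (ins n @1)
  nktpnfev → nktnfev (del p @4)
Edit distance = 2.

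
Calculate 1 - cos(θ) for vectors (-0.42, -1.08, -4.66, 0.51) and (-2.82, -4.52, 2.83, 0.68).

With u = (-0.42, -1.08, -4.66, 0.51), v = (-2.82, -4.52, 2.83, 0.68):
u·v = (-0.42)·(-2.82) + (-1.08)·(-4.52) + (-4.66)·2.83 + 0.51·0.68 = 1.1844 + 4.8816 + (-13.1878) + 0.3468 = -6.775.
|u| = √((-0.42)² + (-1.08)² + (-4.66)² + 0.51²) = √(0.1764 + 1.1664 + 21.7156 + 0.2601) = √23.3185, |v| = √((-2.82)² + (-4.52)² + 2.83² + 0.68²) = √(7.9524 + 20.4304 + 8.0089 + 0.4624) = √36.8541.
cos θ = (u·v)/(|u||v|) = -6.775/(√23.3185·√36.8541) ≈ -0.2311
Cosine distance = 1 - cos θ ≈ 1 - (-0.2311) = 1.2311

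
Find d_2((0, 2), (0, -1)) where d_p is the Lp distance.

(Σ|x_i - y_i|^2)^(1/2) = (|0 - 0|^2 + |2 - (-1)|^2)^(1/2)
= (0^2 + 3^2)^(1/2) = (0 + 9)^(1/2) = (9)^(1/2) = 3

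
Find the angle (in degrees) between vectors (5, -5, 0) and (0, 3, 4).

With u = (5, -5, 0), v = (0, 3, 4):
u·v = 5·0 + (-5)·3 + 0·4 = 0 + (-15) + 0 = -15.
|u| = √(5² + (-5)² + 0²) = √50, |v| = √(0² + 3² + 4²) = √25, so |u||v| = √(50·25) = √1250.
cos θ = (u·v)/(|u||v|) = -15/√1250 ≈ -0.424264
θ = arccos(-0.424264) ≈ 115.1°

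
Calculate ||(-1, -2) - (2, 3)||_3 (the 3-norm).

(Σ|x_i - y_i|^3)^(1/3) = (|-1 - 2|^3 + |-2 - 3|^3)^(1/3)
= (3^3 + 5^3)^(1/3) = (27 + 125)^(1/3) = (152)^(1/3) ≈ 5.3368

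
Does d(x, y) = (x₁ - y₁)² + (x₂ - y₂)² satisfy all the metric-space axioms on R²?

No. The squared Euclidean distance fails the triangle inequality. Counterexample: x = (0, 0), y = (3, 3), z = (6, 6). d(x,z) = 6² + 6² = 72, but d(x,y) + d(y,z) = (3² + 3²) + (3² + 3²) = 18 + 18 = 36. Since 72 > 36, the triangle inequality is violated. (Note: √d, the ordinary Euclidean distance, IS a metric.)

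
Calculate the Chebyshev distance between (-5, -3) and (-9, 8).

max(|x_i - y_i|) = max(|-5 - (-9)|, |-3 - 8|) = max(4, 11) = 11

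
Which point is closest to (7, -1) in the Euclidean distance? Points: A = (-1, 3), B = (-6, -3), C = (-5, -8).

Distances: d(A) ≈ 8.9443, d(B) ≈ 13.1529, d(C) ≈ 13.8924. Nearest: A = (-1, 3) with distance 8.9443.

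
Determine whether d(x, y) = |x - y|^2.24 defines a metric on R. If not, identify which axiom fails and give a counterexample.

No. d(x,y) = |x-y|^2.24 fails the triangle inequality since p = 2.24 > 1. Counterexample: x = 4, y = 9, z = 13. d(x,z) = |4 - 13|^2.24 = 9^2.24 ≈ 137.2471, but d(x,y) + d(y,z) = 5^2.24 + 4^2.24 ≈ 36.7869 + 22.3159 = 59.1028. Since 137.2471 > 59.1028, the triangle inequality is violated.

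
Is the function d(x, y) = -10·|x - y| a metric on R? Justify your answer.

No. With c = -10 < 0, d fails non-negativity: d(9, 13) = -10·|9 - 13| = -10·4 = -40 < 0.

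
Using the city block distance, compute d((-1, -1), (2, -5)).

Σ|x_i - y_i| = |-1 - 2| + |-1 - (-5)| = 3 + 4 = 7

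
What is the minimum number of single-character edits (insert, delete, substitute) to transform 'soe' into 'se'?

Let D[i][j] be the edit distance between the first i characters of 'soe' and the first j characters of 'se', with D[i][0] = i, D[0][j] = j, and D[i][j] = D[i-1][j-1] if the characters match, else 1 + min(D[i-1][j], D[i][j-1], D[i-1][j-1]). Filling the table (rows: prefixes of 'soe', columns: prefixes of 'se'):
     ε  s  e
  ε  0  1  2
  s  1  0  1
  o  2  1  1
  e  3  2  1
The bottom-right entry gives D[3][2] = 1, so no sequence of fewer than 1 edit works. Backtracking through the table gives one optimal edit sequence (1 edit):
  soe → se (del o @2)
Edit distance = 1.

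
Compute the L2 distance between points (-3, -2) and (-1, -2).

(Σ|x_i - y_i|^2)^(1/2) = (|-3 - (-1)|^2 + |-2 - (-2)|^2)^(1/2)
= (2^2 + 0^2)^(1/2) = (4 + 0)^(1/2) = (4)^(1/2) = 2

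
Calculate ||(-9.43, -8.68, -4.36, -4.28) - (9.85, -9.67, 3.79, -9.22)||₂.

√(Σ(x_i - y_i)²) = √((-9.43 - 9.85)² + (-8.68 - (-9.67))² + (-4.36 - 3.79)² + (-4.28 - (-9.22))²)
= √((-19.28)² + 0.99² + (-8.15)² + 4.94²) = √(371.7184 + 0.9801 + 66.4225 + 24.4036) = √463.5246 ≈ 21.5296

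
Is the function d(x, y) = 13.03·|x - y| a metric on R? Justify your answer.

Yes. Since |x - y| is a metric on R and 13.03 > 0, the positive scalar multiple 13.03·|x - y| is also a metric: scaling by a positive constant preserves non-negativity, identity (d=0 ⟺ |x-y|=0 ⟺ x=y), symmetry, and the triangle inequality.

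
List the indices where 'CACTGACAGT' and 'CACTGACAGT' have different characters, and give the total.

Differing positions: none. Hamming distance = 0.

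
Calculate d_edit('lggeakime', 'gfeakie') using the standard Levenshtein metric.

Let D[i][j] be the edit distance between the first i characters of 'lggeakime' and the first j characters of 'gfeakie', with D[i][0] = i, D[0][j] = j, and D[i][j] = D[i-1][j-1] if the characters match, else 1 + min(D[i-1][j], D[i][j-1], D[i-1][j-1]). Filling the table (rows: prefixes of 'lggeakime', columns: prefixes of 'gfeakie'):
     ε  g  f  e  a  k  i  e
  ε  0  1  2  3  4  5  6  7
  l  1  1  2  3  4  5  6  7
  g  2  1  2  3  4  5  6  7
  g  3  2  2  3  4  5  6  7
  e  4  3  3  2  3  4  5  6
  a  5  4  4  3  2  3  4  5
  k  6  5  5  4  3  2  3  4
  i  7  6  6  5  4  3  2  3
  m  8  7  7  6  5  4  3  3
  e  9  8  8  7  6  5  4  3
The bottom-right entry gives D[9][7] = 3, so no sequence of fewer than 3 edits works. Backtracking through the table gives one optimal edit sequence (3 edits):
  lggeakime → ggeakime (del l @1)
  ggeakime → gfeakime (sub g→f @2)
  gfeakime → gfeakie (del m @7)
Edit distance = 3.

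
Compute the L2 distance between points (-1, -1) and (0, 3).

(Σ|x_i - y_i|^2)^(1/2) = (|-1 - 0|^2 + |-1 - 3|^2)^(1/2)
= (1^2 + 4^2)^(1/2) = (1 + 16)^(1/2) = (17)^(1/2) ≈ 4.1231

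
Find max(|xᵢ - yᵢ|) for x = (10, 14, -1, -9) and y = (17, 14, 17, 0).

max(|x_i - y_i|) = max(|10 - 17|, |14 - 14|, |-1 - 17|, |-9 - 0|) = max(7, 0, 18, 9) = 18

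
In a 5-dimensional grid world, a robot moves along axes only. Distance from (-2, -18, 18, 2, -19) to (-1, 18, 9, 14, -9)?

Σ|x_i - y_i| = |-2 - (-1)| + |-18 - 18| + |18 - 9| + |2 - 14| + |-19 - (-9)| = 1 + 36 + 9 + 12 + 10 = 68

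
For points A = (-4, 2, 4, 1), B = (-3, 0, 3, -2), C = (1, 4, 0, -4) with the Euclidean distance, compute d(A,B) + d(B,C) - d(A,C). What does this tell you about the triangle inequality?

d(A,B) = √(1² + 2² + 1² + 3²) = √15 ≈ 3.873, d(B,C) = √(4² + 4² + 3² + 2²) = √45 ≈ 6.7082, d(A,C) = √(5² + 2² + 4² + 5²) = √70 ≈ 8.3666.
d(A,B) + d(B,C) - d(A,C) = 3.873 + 6.7082 - 8.3666 = 10.5812 - 8.3666 = 2.2146 (to 4 decimal places). This is ≥ 0, so the triangle inequality holds for these points.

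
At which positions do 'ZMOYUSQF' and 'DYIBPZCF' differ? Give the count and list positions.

Differing positions: 1, 2, 3, 4, 5, 6, 7. Hamming distance = 7.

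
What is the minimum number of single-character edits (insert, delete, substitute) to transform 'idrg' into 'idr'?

Let D[i][j] be the edit distance between the first i characters of 'idrg' and the first j characters of 'idr', with D[i][0] = i, D[0][j] = j, and D[i][j] = D[i-1][j-1] if the characters match, else 1 + min(D[i-1][j], D[i][j-1], D[i-1][j-1]). Filling the table (rows: prefixes of 'idrg', columns: prefixes of 'idr'):
     ε  i  d  r
  ε  0  1  2  3
  i  1  0  1  2
  d  2  1  0  1
  r  3  2  1  0
  g  4  3  2  1
The bottom-right entry gives D[4][3] = 1, so no sequence of fewer than 1 edit works. Backtracking through the table gives one optimal edit sequence (1 edit):
  idrg → idr (del g @4)
Edit distance = 1.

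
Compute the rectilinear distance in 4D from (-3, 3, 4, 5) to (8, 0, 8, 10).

Σ|x_i - y_i| = |-3 - 8| + |3 - 0| + |4 - 8| + |5 - 10| = 11 + 3 + 4 + 5 = 23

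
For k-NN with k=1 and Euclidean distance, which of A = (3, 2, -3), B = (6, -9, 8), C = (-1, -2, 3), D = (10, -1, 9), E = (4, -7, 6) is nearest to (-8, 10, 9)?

Distances: d(A) ≈ 18.1384, d(B) ≈ 23.622, d(C) ≈ 15.1327, d(D) ≈ 21.095, d(E) ≈ 21.0238. Nearest: C = (-1, -2, 3) with distance 15.1327.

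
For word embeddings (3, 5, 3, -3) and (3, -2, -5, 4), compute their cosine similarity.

With u = (3, 5, 3, -3), v = (3, -2, -5, 4):
u·v = 3·3 + 5·(-2) + 3·(-5) + (-3)·4 = 9 + (-10) + (-15) + (-12) = -28.
|u| = √(3² + 5² + 3² + (-3)²) = √52, |v| = √(3² + (-2)² + (-5)² + 4²) = √54, so |u||v| = √(52·54) = √2808.
cos θ = (u·v)/(|u||v|) = -28/√2808 ≈ -0.5284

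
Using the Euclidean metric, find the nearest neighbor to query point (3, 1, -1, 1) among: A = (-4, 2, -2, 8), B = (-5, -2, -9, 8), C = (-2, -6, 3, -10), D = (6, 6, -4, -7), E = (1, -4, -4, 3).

Distances: d(A) = 10, d(B) ≈ 13.6382, d(C) ≈ 14.5258, d(D) ≈ 10.3441, d(E) ≈ 6.4807. Nearest: E = (1, -4, -4, 3) with distance 6.4807.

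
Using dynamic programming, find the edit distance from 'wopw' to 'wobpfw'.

Let D[i][j] be the edit distance between the first i characters of 'wopw' and the first j characters of 'wobpfw', with D[i][0] = i, D[0][j] = j, and D[i][j] = D[i-1][j-1] if the characters match, else 1 + min(D[i-1][j], D[i][j-1], D[i-1][j-1]). Filling the table (rows: prefixes of 'wopw', columns: prefixes of 'wobpfw'):
     ε  w  o  b  p  f  w
  ε  0  1  2  3  4  5  6
  w  1  0  1  2  3  4  5
  o  2  1  0  1  2  3  4
  p  3  2  1  1  1  2  3
  w  4  3  2  2  2  2  2
The bottom-right entry gives D[4][6] = 2, so no sequence of fewer than 2 edits works. Backtracking through the table gives one optimal edit sequence (2 edits):
  wopw → wobpw (ins b @3)
  wobpw → wobpfw (ins f @5)
Edit distance = 2.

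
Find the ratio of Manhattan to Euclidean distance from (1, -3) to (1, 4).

L1 = |1 - 1| + |-3 - 4| = 0 + 7 = 7
L2 = √(0² + 7²) = √49 = 7
L1 ≥ L2 always (equality iff movement is along one axis); L1 = L2 here (movement is along a single axis).
Ratio L1/L2 = 7/7 = 1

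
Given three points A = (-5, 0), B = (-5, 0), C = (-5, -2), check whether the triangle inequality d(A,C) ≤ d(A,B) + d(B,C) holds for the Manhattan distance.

d(A,B) = 0 + 0 = 0, d(B,C) = 0 + 2 = 2, d(A,C) = 0 + 2 = 2.
d(A,C) = 2 ≤ 0 + 2 = 2. Triangle inequality is satisfied.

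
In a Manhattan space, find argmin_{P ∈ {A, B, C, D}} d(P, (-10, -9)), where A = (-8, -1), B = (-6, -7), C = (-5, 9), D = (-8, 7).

Distances: d(A) = 10, d(B) = 6, d(C) = 23, d(D) = 18. Nearest: B = (-6, -7) with distance 6.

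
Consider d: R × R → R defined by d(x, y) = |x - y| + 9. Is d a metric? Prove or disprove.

No. d fails identity of indiscernibles (specifically d(x,x) = 0): d(-3, -3) = |-3 - (-3)| + 9 = 0 + 9 = 9 ≠ 0.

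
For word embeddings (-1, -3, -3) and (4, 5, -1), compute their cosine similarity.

With u = (-1, -3, -3), v = (4, 5, -1):
u·v = (-1)·4 + (-3)·5 + (-3)·(-1) = (-4) + (-15) + 3 = -16.
|u| = √((-1)² + (-3)² + (-3)²) = √19, |v| = √(4² + 5² + (-1)²) = √42, so |u||v| = √(19·42) = √798.
cos θ = (u·v)/(|u||v|) = -16/√798 ≈ -0.5664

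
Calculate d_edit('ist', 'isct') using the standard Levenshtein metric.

Let D[i][j] be the edit distance between the first i characters of 'ist' and the first j characters of 'isct', with D[i][0] = i, D[0][j] = j, and D[i][j] = D[i-1][j-1] if the characters match, else 1 + min(D[i-1][j], D[i][j-1], D[i-1][j-1]). Filling the table (rows: prefixes of 'ist', columns: prefixes of 'isct'):
     ε  i  s  c  t
  ε  0  1  2  3  4
  i  1  0  1  2  3
  s  2  1  0  1  2
  t  3  2  1  1  1
The bottom-right entry gives D[3][4] = 1, so no sequence of fewer than 1 edit works. Backtracking through the table gives one optimal edit sequence (1 edit):
  ist → isct (ins c @3)
Edit distance = 1.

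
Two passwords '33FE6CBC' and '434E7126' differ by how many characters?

Differing positions: 1, 3, 5, 6, 7, 8. Hamming distance = 6.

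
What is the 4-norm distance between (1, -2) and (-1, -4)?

(Σ|x_i - y_i|^4)^(1/4) = (|1 - (-1)|^4 + |-2 - (-4)|^4)^(1/4)
= (2^4 + 2^4)^(1/4) = (16 + 16)^(1/4) = (32)^(1/4) ≈ 2.3784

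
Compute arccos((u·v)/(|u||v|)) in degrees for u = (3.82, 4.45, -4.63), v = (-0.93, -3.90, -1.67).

With u = (3.82, 4.45, -4.63), v = (-0.93, -3.90, -1.67):
u·v = 3.82·(-0.93) + 4.45·(-3.9) + (-4.63)·(-1.67) = (-3.5526) + (-17.355) + 7.7321 = -13.1755.
|u| = √(3.82² + 4.45² + (-4.63)²) = √(14.5924 + 19.8025 + 21.4369) = √55.8318, |v| = √((-0.93)² + (-3.9)² + (-1.67)²) = √(0.8649 + 15.21 + 2.7889) = √18.8638.
cos θ = (u·v)/(|u||v|) = -13.1755/(√55.8318·√18.8638) ≈ -0.405987
θ = arccos(-0.405987) ≈ 113.95°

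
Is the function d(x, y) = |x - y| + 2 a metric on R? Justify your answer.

No. d fails identity of indiscernibles (specifically d(x,x) = 0): d(4, 4) = |4 - 4| + 2 = 0 + 2 = 2 ≠ 0.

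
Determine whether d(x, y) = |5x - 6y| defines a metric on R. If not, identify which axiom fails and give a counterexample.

No. d fails symmetry: d(4, 8) = |5·4 - 6·8| = |-28| = 28, but d(8, 4) = |5·8 - 6·4| = |16| = 16. Since 28 ≠ 16, d(x,y) ≠ d(y,x) in general.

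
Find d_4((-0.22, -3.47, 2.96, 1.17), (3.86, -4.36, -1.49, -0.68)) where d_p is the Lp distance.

(Σ|x_i - y_i|^4)^(1/4) = (|-0.22 - 3.86|^4 + |-3.47 - (-4.36)|^4 + |2.96 - (-1.49)|^4 + |1.17 - (-0.68)|^4)^(1/4)
= (4.08^4 + 0.89^4 + 4.45^4 + 1.85^4)^(1/4) ≈ (277.1026 + 0.6274 + 392.139 + 11.7135)^(1/4) = (681.5825)^(1/4) ≈ 5.1095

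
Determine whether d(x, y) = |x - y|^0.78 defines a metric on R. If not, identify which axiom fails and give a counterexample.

Yes. With 0 < p = 0.78 ≤ 1, d(x,y) = |x-y|^0.78 is a metric on R. Non-negativity and symmetry are immediate; |x-y|^0.78 = 0 ⟺ |x-y| = 0 ⟺ x = y. For the triangle inequality, the function t ↦ t^0.78 is subadditive on [0,∞) when p ≤ 1, so |x-z|^0.78 ≤ (|x-y| + |y-z|)^0.78 ≤ |x-y|^0.78 + |y-z|^0.78.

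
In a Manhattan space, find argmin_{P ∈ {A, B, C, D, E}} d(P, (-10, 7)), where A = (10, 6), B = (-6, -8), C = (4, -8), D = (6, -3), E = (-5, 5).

Distances: d(A) = 21, d(B) = 19, d(C) = 29, d(D) = 26, d(E) = 7. Nearest: E = (-5, 5) with distance 7.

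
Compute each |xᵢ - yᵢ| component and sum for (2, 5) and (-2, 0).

Σ|x_i - y_i| = |2 - (-2)| + |5 - 0| = 4 + 5 = 9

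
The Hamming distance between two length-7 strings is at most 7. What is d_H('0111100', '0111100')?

Differing positions: none. Hamming distance = 0. The maximum possible Hamming distance for length-7 strings is 7, so d_H/7 = 0/7 = 0.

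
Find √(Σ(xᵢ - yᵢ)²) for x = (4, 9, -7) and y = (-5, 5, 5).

√(Σ(x_i - y_i)²) = √((4 - (-5))² + (9 - 5)² + (-7 - 5)²)
= √(9² + 4² + (-12)²) = √(81 + 16 + 144) = √241 ≈ 15.5242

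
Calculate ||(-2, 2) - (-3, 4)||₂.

√(Σ(x_i - y_i)²) = √((-2 - (-3))² + (2 - 4)²)
= √(1² + (-2)²) = √(1 + 4) = √5 ≈ 2.2361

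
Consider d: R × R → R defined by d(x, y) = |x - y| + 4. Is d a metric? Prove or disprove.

No. d fails identity of indiscernibles (specifically d(x,x) = 0): d(3, 3) = |3 - 3| + 4 = 0 + 4 = 4 ≠ 0.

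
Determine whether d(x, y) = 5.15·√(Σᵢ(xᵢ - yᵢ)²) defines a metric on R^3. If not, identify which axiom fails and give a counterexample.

Yes. The L2 (Euclidean) norm induces a metric on R^3, and multiplying a metric by a positive constant 5.15 > 0 preserves all four axioms: non-negativity (5.15·||x-y|| ≥ 0), identity (5.15·||x-y|| = 0 ⟺ ||x-y|| = 0 ⟺ x = y), symmetry (||x-y|| = ||y-x||), and the triangle inequality (5.15·||x-z|| ≤ 5.15·||x-y|| + 5.15·||y-z||). So d is a metric.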